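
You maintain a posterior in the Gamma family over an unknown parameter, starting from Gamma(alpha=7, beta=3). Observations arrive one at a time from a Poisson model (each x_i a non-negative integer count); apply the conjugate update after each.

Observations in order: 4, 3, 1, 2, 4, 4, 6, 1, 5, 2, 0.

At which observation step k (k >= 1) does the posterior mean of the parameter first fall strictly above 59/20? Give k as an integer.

k = 7

obs 1: x=4 → posterior Gamma(11, 4)
obs 2: x=3 → posterior Gamma(14, 5)
obs 3: x=1 → posterior Gamma(15, 6)
obs 4: x=2 → posterior Gamma(17, 7)
obs 5: x=4 → posterior Gamma(21, 8)
obs 6: x=4 → posterior Gamma(25, 9)
obs 7: x=6 → posterior Gamma(31, 10)
obs 8: x=1 → posterior Gamma(32, 11)
obs 9: x=5 → posterior Gamma(37, 12)
obs 10: x=2 → posterior Gamma(39, 13)
obs 11: x=0 → posterior Gamma(39, 14)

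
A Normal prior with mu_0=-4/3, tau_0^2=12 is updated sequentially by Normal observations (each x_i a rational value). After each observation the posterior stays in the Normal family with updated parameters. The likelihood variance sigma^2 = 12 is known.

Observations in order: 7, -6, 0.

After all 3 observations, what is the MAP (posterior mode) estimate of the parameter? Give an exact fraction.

-1/12

obs 1: x=7 → posterior Normal(17/6, 6)
obs 2: x=-6 → posterior Normal(-1/9, 4)
obs 3: x=0 → posterior Normal(-1/12, 3)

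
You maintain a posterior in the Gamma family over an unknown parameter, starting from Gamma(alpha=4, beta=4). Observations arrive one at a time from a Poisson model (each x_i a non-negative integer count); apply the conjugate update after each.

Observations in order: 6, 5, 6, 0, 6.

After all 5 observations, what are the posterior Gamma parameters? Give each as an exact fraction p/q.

obs 1: x=6 → posterior Gamma(10, 5)
obs 2: x=5 → posterior Gamma(15, 6)
obs 3: x=6 → posterior Gamma(21, 7)
obs 4: x=0 → posterior Gamma(21, 8)
obs 5: x=6 → posterior Gamma(27, 9)

alpha=27, beta=9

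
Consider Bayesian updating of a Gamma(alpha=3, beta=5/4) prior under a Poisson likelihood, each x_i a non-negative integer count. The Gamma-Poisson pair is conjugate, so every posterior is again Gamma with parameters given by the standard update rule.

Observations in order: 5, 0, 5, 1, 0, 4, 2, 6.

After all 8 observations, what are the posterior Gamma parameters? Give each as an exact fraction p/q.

alpha=26, beta=37/4

obs 1: x=5 → posterior Gamma(8, 9/4)
obs 2: x=0 → posterior Gamma(8, 13/4)
obs 3: x=5 → posterior Gamma(13, 17/4)
obs 4: x=1 → posterior Gamma(14, 21/4)
obs 5: x=0 → posterior Gamma(14, 25/4)
obs 6: x=4 → posterior Gamma(18, 29/4)
obs 7: x=2 → posterior Gamma(20, 33/4)
obs 8: x=6 → posterior Gamma(26, 37/4)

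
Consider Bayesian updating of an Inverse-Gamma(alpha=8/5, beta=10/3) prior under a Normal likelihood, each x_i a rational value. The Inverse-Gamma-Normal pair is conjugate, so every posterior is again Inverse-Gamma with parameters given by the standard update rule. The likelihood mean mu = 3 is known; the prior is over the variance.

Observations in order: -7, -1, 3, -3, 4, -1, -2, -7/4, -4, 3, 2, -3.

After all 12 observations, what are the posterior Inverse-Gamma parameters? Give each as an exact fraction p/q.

alpha=38/5, beta=14843/96

obs 1: x=-7 → posterior Inverse-Gamma(21/10, 160/3)
obs 2: x=-1 → posterior Inverse-Gamma(13/5, 184/3)
obs 3: x=3 → posterior Inverse-Gamma(31/10, 184/3)
obs 4: x=-3 → posterior Inverse-Gamma(18/5, 238/3)
obs 5: x=4 → posterior Inverse-Gamma(41/10, 479/6)
obs 6: x=-1 → posterior Inverse-Gamma(23/5, 527/6)
obs 7: x=-2 → posterior Inverse-Gamma(51/10, 301/3)
obs 8: x=-7/4 → posterior Inverse-Gamma(28/5, 10715/96)
obs 9: x=-4 → posterior Inverse-Gamma(61/10, 13067/96)
obs 10: x=3 → posterior Inverse-Gamma(33/5, 13067/96)
obs 11: x=2 → posterior Inverse-Gamma(71/10, 13115/96)
obs 12: x=-3 → posterior Inverse-Gamma(38/5, 14843/96)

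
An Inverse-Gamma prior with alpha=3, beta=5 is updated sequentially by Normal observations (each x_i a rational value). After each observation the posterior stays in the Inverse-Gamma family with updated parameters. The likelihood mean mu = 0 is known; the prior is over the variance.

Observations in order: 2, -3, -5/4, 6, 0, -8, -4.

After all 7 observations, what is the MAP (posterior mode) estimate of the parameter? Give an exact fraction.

2249/240

obs 1: x=2 → posterior Inverse-Gamma(7/2, 7)
obs 2: x=-3 → posterior Inverse-Gamma(4, 23/2)
obs 3: x=-5/4 → posterior Inverse-Gamma(9/2, 393/32)
obs 4: x=6 → posterior Inverse-Gamma(5, 969/32)
obs 5: x=0 → posterior Inverse-Gamma(11/2, 969/32)
obs 6: x=-8 → posterior Inverse-Gamma(6, 1993/32)
obs 7: x=-4 → posterior Inverse-Gamma(13/2, 2249/32)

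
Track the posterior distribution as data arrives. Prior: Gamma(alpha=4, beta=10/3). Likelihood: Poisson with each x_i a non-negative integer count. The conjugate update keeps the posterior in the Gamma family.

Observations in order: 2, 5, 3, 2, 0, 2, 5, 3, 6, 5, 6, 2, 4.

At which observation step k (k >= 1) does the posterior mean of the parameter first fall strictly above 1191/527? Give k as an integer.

k = 8

obs 1: x=2 → posterior Gamma(6, 13/3)
obs 2: x=5 → posterior Gamma(11, 16/3)
obs 3: x=3 → posterior Gamma(14, 19/3)
obs 4: x=2 → posterior Gamma(16, 22/3)
obs 5: x=0 → posterior Gamma(16, 25/3)
obs 6: x=2 → posterior Gamma(18, 28/3)
obs 7: x=5 → posterior Gamma(23, 31/3)
obs 8: x=3 → posterior Gamma(26, 34/3)
obs 9: x=6 → posterior Gamma(32, 37/3)
obs 10: x=5 → posterior Gamma(37, 40/3)
obs 11: x=6 → posterior Gamma(43, 43/3)
obs 12: x=2 → posterior Gamma(45, 46/3)
obs 13: x=4 → posterior Gamma(49, 49/3)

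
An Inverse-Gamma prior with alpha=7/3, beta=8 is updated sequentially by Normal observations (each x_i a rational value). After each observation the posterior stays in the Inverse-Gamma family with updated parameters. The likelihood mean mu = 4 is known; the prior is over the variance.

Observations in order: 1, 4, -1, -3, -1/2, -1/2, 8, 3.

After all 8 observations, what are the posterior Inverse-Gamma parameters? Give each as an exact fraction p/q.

obs 1: x=1 → posterior Inverse-Gamma(17/6, 25/2)
obs 2: x=4 → posterior Inverse-Gamma(10/3, 25/2)
obs 3: x=-1 → posterior Inverse-Gamma(23/6, 25)
obs 4: x=-3 → posterior Inverse-Gamma(13/3, 99/2)
obs 5: x=-1/2 → posterior Inverse-Gamma(29/6, 477/8)
obs 6: x=-1/2 → posterior Inverse-Gamma(16/3, 279/4)
obs 7: x=8 → posterior Inverse-Gamma(35/6, 311/4)
obs 8: x=3 → posterior Inverse-Gamma(19/3, 313/4)

alpha=19/3, beta=313/4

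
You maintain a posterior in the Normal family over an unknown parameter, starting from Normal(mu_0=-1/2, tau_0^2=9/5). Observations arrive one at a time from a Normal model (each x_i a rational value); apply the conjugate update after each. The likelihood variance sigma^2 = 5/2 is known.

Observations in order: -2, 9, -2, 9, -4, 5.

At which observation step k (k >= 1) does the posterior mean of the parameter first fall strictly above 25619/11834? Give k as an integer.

obs 1: x=-2 → posterior Normal(-97/86, 45/43)
obs 2: x=9 → posterior Normal(227/122, 45/61)
obs 3: x=-2 → posterior Normal(155/158, 45/79)
obs 4: x=9 → posterior Normal(479/194, 45/97)
obs 5: x=-4 → posterior Normal(67/46, 9/23)
obs 6: x=5 → posterior Normal(515/266, 45/133)

k = 4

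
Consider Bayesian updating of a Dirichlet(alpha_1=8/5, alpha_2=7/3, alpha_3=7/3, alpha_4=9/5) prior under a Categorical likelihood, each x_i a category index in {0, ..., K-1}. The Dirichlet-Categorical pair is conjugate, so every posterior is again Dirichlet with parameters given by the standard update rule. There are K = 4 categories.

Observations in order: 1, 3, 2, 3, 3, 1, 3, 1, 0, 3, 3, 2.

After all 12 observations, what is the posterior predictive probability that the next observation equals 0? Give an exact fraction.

obs 1: x=1 → posterior Dirichlet(8/5, 10/3, 7/3, 9/5)
obs 2: x=3 → posterior Dirichlet(8/5, 10/3, 7/3, 14/5)
obs 3: x=2 → posterior Dirichlet(8/5, 10/3, 10/3, 14/5)
obs 4: x=3 → posterior Dirichlet(8/5, 10/3, 10/3, 19/5)
obs 5: x=3 → posterior Dirichlet(8/5, 10/3, 10/3, 24/5)
obs 6: x=1 → posterior Dirichlet(8/5, 13/3, 10/3, 24/5)
obs 7: x=3 → posterior Dirichlet(8/5, 13/3, 10/3, 29/5)
obs 8: x=1 → posterior Dirichlet(8/5, 16/3, 10/3, 29/5)
obs 9: x=0 → posterior Dirichlet(13/5, 16/3, 10/3, 29/5)
obs 10: x=3 → posterior Dirichlet(13/5, 16/3, 10/3, 34/5)
obs 11: x=3 → posterior Dirichlet(13/5, 16/3, 10/3, 39/5)
obs 12: x=2 → posterior Dirichlet(13/5, 16/3, 13/3, 39/5)

39/301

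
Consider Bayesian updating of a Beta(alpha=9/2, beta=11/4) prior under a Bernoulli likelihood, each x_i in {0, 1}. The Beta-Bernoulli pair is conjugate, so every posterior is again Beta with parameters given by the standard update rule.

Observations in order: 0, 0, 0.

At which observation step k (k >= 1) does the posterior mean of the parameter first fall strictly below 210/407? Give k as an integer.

obs 1: x=0 → posterior Beta(9/2, 15/4)
obs 2: x=0 → posterior Beta(9/2, 19/4)
obs 3: x=0 → posterior Beta(9/2, 23/4)

k = 2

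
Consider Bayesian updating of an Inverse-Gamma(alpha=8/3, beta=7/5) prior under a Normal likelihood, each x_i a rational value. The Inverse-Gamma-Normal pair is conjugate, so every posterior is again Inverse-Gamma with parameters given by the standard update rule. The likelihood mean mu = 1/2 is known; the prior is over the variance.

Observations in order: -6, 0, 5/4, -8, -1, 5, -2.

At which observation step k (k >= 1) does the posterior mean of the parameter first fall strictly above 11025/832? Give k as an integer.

k = 4

obs 1: x=-6 → posterior Inverse-Gamma(19/6, 901/40)
obs 2: x=0 → posterior Inverse-Gamma(11/3, 453/20)
obs 3: x=5/4 → posterior Inverse-Gamma(25/6, 3669/160)
obs 4: x=-8 → posterior Inverse-Gamma(14/3, 9449/160)
obs 5: x=-1 → posterior Inverse-Gamma(31/6, 9629/160)
obs 6: x=5 → posterior Inverse-Gamma(17/3, 11249/160)
obs 7: x=-2 → posterior Inverse-Gamma(37/6, 11749/160)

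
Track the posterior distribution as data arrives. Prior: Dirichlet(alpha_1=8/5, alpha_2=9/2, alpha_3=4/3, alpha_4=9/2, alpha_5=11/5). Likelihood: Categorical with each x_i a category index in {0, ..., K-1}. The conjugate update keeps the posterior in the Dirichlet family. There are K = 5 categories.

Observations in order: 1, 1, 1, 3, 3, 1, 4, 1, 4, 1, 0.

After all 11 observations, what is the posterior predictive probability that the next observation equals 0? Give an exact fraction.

3/29

obs 1: x=1 → posterior Dirichlet(8/5, 11/2, 4/3, 9/2, 11/5)
obs 2: x=1 → posterior Dirichlet(8/5, 13/2, 4/3, 9/2, 11/5)
obs 3: x=1 → posterior Dirichlet(8/5, 15/2, 4/3, 9/2, 11/5)
obs 4: x=3 → posterior Dirichlet(8/5, 15/2, 4/3, 11/2, 11/5)
obs 5: x=3 → posterior Dirichlet(8/5, 15/2, 4/3, 13/2, 11/5)
obs 6: x=1 → posterior Dirichlet(8/5, 17/2, 4/3, 13/2, 11/5)
obs 7: x=4 → posterior Dirichlet(8/5, 17/2, 4/3, 13/2, 16/5)
obs 8: x=1 → posterior Dirichlet(8/5, 19/2, 4/3, 13/2, 16/5)
obs 9: x=4 → posterior Dirichlet(8/5, 19/2, 4/3, 13/2, 21/5)
obs 10: x=1 → posterior Dirichlet(8/5, 21/2, 4/3, 13/2, 21/5)
obs 11: x=0 → posterior Dirichlet(13/5, 21/2, 4/3, 13/2, 21/5)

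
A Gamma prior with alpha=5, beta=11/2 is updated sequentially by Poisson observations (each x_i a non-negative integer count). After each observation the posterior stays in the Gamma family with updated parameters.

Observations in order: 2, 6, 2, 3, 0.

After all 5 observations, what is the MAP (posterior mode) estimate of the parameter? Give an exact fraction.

obs 1: x=2 → posterior Gamma(7, 13/2)
obs 2: x=6 → posterior Gamma(13, 15/2)
obs 3: x=2 → posterior Gamma(15, 17/2)
obs 4: x=3 → posterior Gamma(18, 19/2)
obs 5: x=0 → posterior Gamma(18, 21/2)

34/21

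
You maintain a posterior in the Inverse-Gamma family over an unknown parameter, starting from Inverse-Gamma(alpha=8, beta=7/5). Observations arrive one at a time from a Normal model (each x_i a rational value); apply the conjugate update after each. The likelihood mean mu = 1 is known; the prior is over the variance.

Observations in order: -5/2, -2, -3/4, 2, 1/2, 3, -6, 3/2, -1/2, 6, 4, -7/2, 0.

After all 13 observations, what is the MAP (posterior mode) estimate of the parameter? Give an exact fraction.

359/80

obs 1: x=-5/2 → posterior Inverse-Gamma(17/2, 301/40)
obs 2: x=-2 → posterior Inverse-Gamma(9, 481/40)
obs 3: x=-3/4 → posterior Inverse-Gamma(19/2, 2169/160)
obs 4: x=2 → posterior Inverse-Gamma(10, 2249/160)
obs 5: x=1/2 → posterior Inverse-Gamma(21/2, 2269/160)
obs 6: x=3 → posterior Inverse-Gamma(11, 2589/160)
obs 7: x=-6 → posterior Inverse-Gamma(23/2, 6509/160)
obs 8: x=3/2 → posterior Inverse-Gamma(12, 6529/160)
obs 9: x=-1/2 → posterior Inverse-Gamma(25/2, 6709/160)
obs 10: x=6 → posterior Inverse-Gamma(13, 8709/160)
obs 11: x=4 → posterior Inverse-Gamma(27/2, 9429/160)
obs 12: x=-7/2 → posterior Inverse-Gamma(14, 11049/160)
obs 13: x=0 → posterior Inverse-Gamma(29/2, 11129/160)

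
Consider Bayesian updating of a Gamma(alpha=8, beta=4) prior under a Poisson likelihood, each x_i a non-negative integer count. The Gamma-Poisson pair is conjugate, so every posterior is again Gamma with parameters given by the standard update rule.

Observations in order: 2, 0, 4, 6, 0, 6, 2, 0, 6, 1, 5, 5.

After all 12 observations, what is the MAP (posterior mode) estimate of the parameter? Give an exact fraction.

obs 1: x=2 → posterior Gamma(10, 5)
obs 2: x=0 → posterior Gamma(10, 6)
obs 3: x=4 → posterior Gamma(14, 7)
obs 4: x=6 → posterior Gamma(20, 8)
obs 5: x=0 → posterior Gamma(20, 9)
obs 6: x=6 → posterior Gamma(26, 10)
obs 7: x=2 → posterior Gamma(28, 11)
obs 8: x=0 → posterior Gamma(28, 12)
obs 9: x=6 → posterior Gamma(34, 13)
obs 10: x=1 → posterior Gamma(35, 14)
obs 11: x=5 → posterior Gamma(40, 15)
obs 12: x=5 → posterior Gamma(45, 16)

11/4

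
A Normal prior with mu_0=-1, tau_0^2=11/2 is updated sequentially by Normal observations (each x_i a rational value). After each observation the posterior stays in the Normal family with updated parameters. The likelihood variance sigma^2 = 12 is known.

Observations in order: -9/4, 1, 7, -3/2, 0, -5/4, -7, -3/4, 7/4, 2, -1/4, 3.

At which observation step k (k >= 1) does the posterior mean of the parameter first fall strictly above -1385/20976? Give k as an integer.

k = 3

obs 1: x=-9/4 → posterior Normal(-39/28, 132/35)
obs 2: x=1 → posterior Normal(-151/184, 66/23)
obs 3: x=7 → posterior Normal(157/228, 44/19)
obs 4: x=-3/2 → posterior Normal(91/272, 33/17)
obs 5: x=0 → posterior Normal(91/316, 132/79)
obs 6: x=-5/4 → posterior Normal(1/10, 22/15)
obs 7: x=-7 → posterior Normal(-68/101, 132/101)
obs 8: x=-3/4 → posterior Normal(-305/448, 33/28)
obs 9: x=7/4 → posterior Normal(-19/41, 44/41)
obs 10: x=2 → posterior Normal(-35/134, 66/67)
obs 11: x=-1/4 → posterior Normal(-151/580, 132/145)
obs 12: x=3 → posterior Normal(-19/624, 11/13)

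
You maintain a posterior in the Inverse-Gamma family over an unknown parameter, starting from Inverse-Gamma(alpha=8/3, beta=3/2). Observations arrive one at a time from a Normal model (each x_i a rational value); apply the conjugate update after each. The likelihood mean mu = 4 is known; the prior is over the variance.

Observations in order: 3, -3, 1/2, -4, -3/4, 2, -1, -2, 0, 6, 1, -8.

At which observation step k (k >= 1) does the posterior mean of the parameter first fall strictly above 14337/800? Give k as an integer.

obs 1: x=3 → posterior Inverse-Gamma(19/6, 2)
obs 2: x=-3 → posterior Inverse-Gamma(11/3, 53/2)
obs 3: x=1/2 → posterior Inverse-Gamma(25/6, 261/8)
obs 4: x=-4 → posterior Inverse-Gamma(14/3, 517/8)
obs 5: x=-3/4 → posterior Inverse-Gamma(31/6, 2429/32)
obs 6: x=2 → posterior Inverse-Gamma(17/3, 2493/32)
obs 7: x=-1 → posterior Inverse-Gamma(37/6, 2893/32)
obs 8: x=-2 → posterior Inverse-Gamma(20/3, 3469/32)
obs 9: x=0 → posterior Inverse-Gamma(43/6, 3725/32)
obs 10: x=6 → posterior Inverse-Gamma(23/3, 3789/32)
obs 11: x=1 → posterior Inverse-Gamma(49/6, 3933/32)
obs 12: x=-8 → posterior Inverse-Gamma(26/3, 6237/32)

k = 5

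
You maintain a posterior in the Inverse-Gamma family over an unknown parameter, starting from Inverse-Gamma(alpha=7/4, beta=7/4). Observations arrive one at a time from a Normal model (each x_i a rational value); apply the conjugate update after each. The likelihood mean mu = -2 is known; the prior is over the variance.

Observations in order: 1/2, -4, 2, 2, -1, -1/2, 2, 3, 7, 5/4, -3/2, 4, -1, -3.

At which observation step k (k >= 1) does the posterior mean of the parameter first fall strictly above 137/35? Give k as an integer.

obs 1: x=1/2 → posterior Inverse-Gamma(9/4, 39/8)
obs 2: x=-4 → posterior Inverse-Gamma(11/4, 55/8)
obs 3: x=2 → posterior Inverse-Gamma(13/4, 119/8)
obs 4: x=2 → posterior Inverse-Gamma(15/4, 183/8)
obs 5: x=-1 → posterior Inverse-Gamma(17/4, 187/8)
obs 6: x=-1/2 → posterior Inverse-Gamma(19/4, 49/2)
obs 7: x=2 → posterior Inverse-Gamma(21/4, 65/2)
obs 8: x=3 → posterior Inverse-Gamma(23/4, 45)
obs 9: x=7 → posterior Inverse-Gamma(25/4, 171/2)
obs 10: x=5/4 → posterior Inverse-Gamma(27/4, 2905/32)
obs 11: x=-3/2 → posterior Inverse-Gamma(29/4, 2909/32)
obs 12: x=4 → posterior Inverse-Gamma(31/4, 3485/32)
obs 13: x=-1 → posterior Inverse-Gamma(33/4, 3501/32)
obs 14: x=-3 → posterior Inverse-Gamma(35/4, 3517/32)

k = 2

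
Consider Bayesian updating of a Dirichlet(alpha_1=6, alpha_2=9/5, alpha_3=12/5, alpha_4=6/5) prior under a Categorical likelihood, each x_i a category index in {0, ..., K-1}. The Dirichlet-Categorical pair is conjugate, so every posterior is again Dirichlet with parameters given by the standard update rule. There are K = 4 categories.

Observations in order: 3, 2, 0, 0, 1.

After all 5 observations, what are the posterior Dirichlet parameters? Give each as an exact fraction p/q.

obs 1: x=3 → posterior Dirichlet(6, 9/5, 12/5, 11/5)
obs 2: x=2 → posterior Dirichlet(6, 9/5, 17/5, 11/5)
obs 3: x=0 → posterior Dirichlet(7, 9/5, 17/5, 11/5)
obs 4: x=0 → posterior Dirichlet(8, 9/5, 17/5, 11/5)
obs 5: x=1 → posterior Dirichlet(8, 14/5, 17/5, 11/5)

alpha_1=8, alpha_2=14/5, alpha_3=17/5, alpha_4=11/5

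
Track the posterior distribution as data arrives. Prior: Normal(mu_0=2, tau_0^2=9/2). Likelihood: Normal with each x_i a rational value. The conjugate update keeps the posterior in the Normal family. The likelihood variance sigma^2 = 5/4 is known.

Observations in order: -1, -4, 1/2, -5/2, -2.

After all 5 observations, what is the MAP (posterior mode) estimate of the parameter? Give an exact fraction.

obs 1: x=-1 → posterior Normal(-8/23, 45/46)
obs 2: x=-4 → posterior Normal(-80/41, 45/82)
obs 3: x=1/2 → posterior Normal(-71/59, 45/118)
obs 4: x=-5/2 → posterior Normal(-116/77, 45/154)
obs 5: x=-2 → posterior Normal(-8/5, 9/38)

-8/5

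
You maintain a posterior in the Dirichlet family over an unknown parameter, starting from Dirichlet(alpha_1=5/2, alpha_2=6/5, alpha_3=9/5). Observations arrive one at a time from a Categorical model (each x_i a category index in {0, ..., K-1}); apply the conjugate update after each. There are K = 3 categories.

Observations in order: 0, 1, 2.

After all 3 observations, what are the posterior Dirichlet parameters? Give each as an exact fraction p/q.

alpha_1=7/2, alpha_2=11/5, alpha_3=14/5

obs 1: x=0 → posterior Dirichlet(7/2, 6/5, 9/5)
obs 2: x=1 → posterior Dirichlet(7/2, 11/5, 9/5)
obs 3: x=2 → posterior Dirichlet(7/2, 11/5, 14/5)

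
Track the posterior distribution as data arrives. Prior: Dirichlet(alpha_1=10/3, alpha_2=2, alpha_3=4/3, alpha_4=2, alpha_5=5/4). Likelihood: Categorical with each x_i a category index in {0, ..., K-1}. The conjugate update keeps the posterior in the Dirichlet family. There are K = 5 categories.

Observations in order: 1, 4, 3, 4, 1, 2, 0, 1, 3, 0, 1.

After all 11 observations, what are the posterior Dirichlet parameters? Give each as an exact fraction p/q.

obs 1: x=1 → posterior Dirichlet(10/3, 3, 4/3, 2, 5/4)
obs 2: x=4 → posterior Dirichlet(10/3, 3, 4/3, 2, 9/4)
obs 3: x=3 → posterior Dirichlet(10/3, 3, 4/3, 3, 9/4)
obs 4: x=4 → posterior Dirichlet(10/3, 3, 4/3, 3, 13/4)
obs 5: x=1 → posterior Dirichlet(10/3, 4, 4/3, 3, 13/4)
obs 6: x=2 → posterior Dirichlet(10/3, 4, 7/3, 3, 13/4)
obs 7: x=0 → posterior Dirichlet(13/3, 4, 7/3, 3, 13/4)
obs 8: x=1 → posterior Dirichlet(13/3, 5, 7/3, 3, 13/4)
obs 9: x=3 → posterior Dirichlet(13/3, 5, 7/3, 4, 13/4)
obs 10: x=0 → posterior Dirichlet(16/3, 5, 7/3, 4, 13/4)
obs 11: x=1 → posterior Dirichlet(16/3, 6, 7/3, 4, 13/4)

alpha_1=16/3, alpha_2=6, alpha_3=7/3, alpha_4=4, alpha_5=13/4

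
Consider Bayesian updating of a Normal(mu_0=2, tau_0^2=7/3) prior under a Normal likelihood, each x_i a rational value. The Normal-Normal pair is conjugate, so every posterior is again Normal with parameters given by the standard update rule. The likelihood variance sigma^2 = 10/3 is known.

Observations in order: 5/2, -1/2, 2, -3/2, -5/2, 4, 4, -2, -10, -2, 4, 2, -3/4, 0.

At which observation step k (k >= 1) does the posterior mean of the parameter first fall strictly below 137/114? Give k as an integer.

obs 1: x=5/2 → posterior Normal(75/34, 70/51)
obs 2: x=-1/2 → posterior Normal(17/12, 35/36)
obs 3: x=2 → posterior Normal(48/31, 70/93)
obs 4: x=-3/2 → posterior Normal(75/76, 35/57)
obs 5: x=-5/2 → posterior Normal(4/9, 14/27)
obs 6: x=4 → posterior Normal(12/13, 35/78)
obs 7: x=4 → posterior Normal(76/59, 70/177)
obs 8: x=-2 → posterior Normal(31/33, 35/99)
obs 9: x=-10 → posterior Normal(-8/73, 70/219)
obs 10: x=-2 → posterior Normal(-11/40, 7/24)
obs 11: x=4 → posterior Normal(2/29, 70/261)
obs 12: x=2 → posterior Normal(10/47, 35/141)
obs 13: x=-3/4 → posterior Normal(59/404, 70/303)
obs 14: x=0 → posterior Normal(59/432, 35/162)

k = 4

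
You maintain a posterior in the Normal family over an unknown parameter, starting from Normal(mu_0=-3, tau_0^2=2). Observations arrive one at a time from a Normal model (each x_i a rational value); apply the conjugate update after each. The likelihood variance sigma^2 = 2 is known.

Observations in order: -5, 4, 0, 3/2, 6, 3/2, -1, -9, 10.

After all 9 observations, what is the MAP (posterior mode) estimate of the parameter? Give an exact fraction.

1/2

obs 1: x=-5 → posterior Normal(-4, 1)
obs 2: x=4 → posterior Normal(-4/3, 2/3)
obs 3: x=0 → posterior Normal(-1, 1/2)
obs 4: x=3/2 → posterior Normal(-1/2, 2/5)
obs 5: x=6 → posterior Normal(7/12, 1/3)
obs 6: x=3/2 → posterior Normal(5/7, 2/7)
obs 7: x=-1 → posterior Normal(1/2, 1/4)
obs 8: x=-9 → posterior Normal(-5/9, 2/9)
obs 9: x=10 → posterior Normal(1/2, 1/5)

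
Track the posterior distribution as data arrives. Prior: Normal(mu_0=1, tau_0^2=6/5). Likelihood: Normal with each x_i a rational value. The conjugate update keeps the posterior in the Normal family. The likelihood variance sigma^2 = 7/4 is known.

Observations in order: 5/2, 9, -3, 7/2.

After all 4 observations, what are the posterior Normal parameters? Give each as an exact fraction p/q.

obs 1: x=5/2 → posterior Normal(95/59, 42/59)
obs 2: x=9 → posterior Normal(311/83, 42/83)
obs 3: x=-3 → posterior Normal(239/107, 42/107)
obs 4: x=7/2 → posterior Normal(323/131, 42/131)

mu_0=323/131, tau_0^2=42/131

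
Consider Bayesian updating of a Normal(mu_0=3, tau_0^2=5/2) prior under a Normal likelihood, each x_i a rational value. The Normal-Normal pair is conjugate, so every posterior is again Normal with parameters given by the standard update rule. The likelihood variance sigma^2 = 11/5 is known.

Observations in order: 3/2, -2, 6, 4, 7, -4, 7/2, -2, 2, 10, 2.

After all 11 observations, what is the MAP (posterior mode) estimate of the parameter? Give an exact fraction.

766/297

obs 1: x=3/2 → posterior Normal(207/94, 55/47)
obs 2: x=-2 → posterior Normal(107/144, 55/72)
obs 3: x=6 → posterior Normal(407/194, 55/97)
obs 4: x=4 → posterior Normal(607/244, 55/122)
obs 5: x=7 → posterior Normal(319/98, 55/147)
obs 6: x=-4 → posterior Normal(757/344, 55/172)
obs 7: x=7/2 → posterior Normal(466/197, 55/197)
obs 8: x=-2 → posterior Normal(208/111, 55/222)
obs 9: x=2 → posterior Normal(466/247, 55/247)
obs 10: x=10 → posterior Normal(179/68, 55/272)
obs 11: x=2 → posterior Normal(766/297, 5/27)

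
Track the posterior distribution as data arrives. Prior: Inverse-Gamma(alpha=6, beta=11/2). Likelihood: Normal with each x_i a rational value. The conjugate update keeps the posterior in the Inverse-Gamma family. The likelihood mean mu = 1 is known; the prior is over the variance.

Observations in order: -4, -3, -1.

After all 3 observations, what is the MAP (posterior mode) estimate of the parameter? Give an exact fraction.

56/17

obs 1: x=-4 → posterior Inverse-Gamma(13/2, 18)
obs 2: x=-3 → posterior Inverse-Gamma(7, 26)
obs 3: x=-1 → posterior Inverse-Gamma(15/2, 28)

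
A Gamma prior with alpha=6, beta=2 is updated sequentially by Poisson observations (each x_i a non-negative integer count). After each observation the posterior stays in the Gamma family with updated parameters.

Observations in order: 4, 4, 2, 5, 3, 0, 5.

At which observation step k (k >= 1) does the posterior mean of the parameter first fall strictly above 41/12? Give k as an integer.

obs 1: x=4 → posterior Gamma(10, 3)
obs 2: x=4 → posterior Gamma(14, 4)
obs 3: x=2 → posterior Gamma(16, 5)
obs 4: x=5 → posterior Gamma(21, 6)
obs 5: x=3 → posterior Gamma(24, 7)
obs 6: x=0 → posterior Gamma(24, 8)
obs 7: x=5 → posterior Gamma(29, 9)

k = 2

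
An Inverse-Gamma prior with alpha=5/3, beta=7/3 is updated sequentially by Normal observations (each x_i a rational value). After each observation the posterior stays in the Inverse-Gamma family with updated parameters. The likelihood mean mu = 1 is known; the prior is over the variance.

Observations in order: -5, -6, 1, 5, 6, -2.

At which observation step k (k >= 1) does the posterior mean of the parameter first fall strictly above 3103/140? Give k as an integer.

obs 1: x=-5 → posterior Inverse-Gamma(13/6, 61/3)
obs 2: x=-6 → posterior Inverse-Gamma(8/3, 269/6)
obs 3: x=1 → posterior Inverse-Gamma(19/6, 269/6)
obs 4: x=5 → posterior Inverse-Gamma(11/3, 317/6)
obs 5: x=6 → posterior Inverse-Gamma(25/6, 196/3)
obs 6: x=-2 → posterior Inverse-Gamma(14/3, 419/6)

k = 2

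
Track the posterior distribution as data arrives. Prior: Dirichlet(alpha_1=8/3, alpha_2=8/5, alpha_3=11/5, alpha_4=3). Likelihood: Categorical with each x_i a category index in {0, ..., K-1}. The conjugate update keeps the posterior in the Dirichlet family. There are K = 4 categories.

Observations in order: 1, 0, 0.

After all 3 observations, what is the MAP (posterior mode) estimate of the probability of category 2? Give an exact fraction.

obs 1: x=1 → posterior Dirichlet(8/3, 13/5, 11/5, 3)
obs 2: x=0 → posterior Dirichlet(11/3, 13/5, 11/5, 3)
obs 3: x=0 → posterior Dirichlet(14/3, 13/5, 11/5, 3)

18/127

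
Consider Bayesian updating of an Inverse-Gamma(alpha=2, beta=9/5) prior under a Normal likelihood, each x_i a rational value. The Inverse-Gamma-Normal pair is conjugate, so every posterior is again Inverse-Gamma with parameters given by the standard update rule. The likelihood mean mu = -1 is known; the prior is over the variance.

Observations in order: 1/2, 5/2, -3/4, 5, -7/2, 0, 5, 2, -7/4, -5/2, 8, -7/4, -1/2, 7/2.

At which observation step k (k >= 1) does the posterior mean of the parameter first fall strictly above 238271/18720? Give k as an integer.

k = 11

obs 1: x=1/2 → posterior Inverse-Gamma(5/2, 117/40)
obs 2: x=5/2 → posterior Inverse-Gamma(3, 181/20)
obs 3: x=-3/4 → posterior Inverse-Gamma(7/2, 1453/160)
obs 4: x=5 → posterior Inverse-Gamma(4, 4333/160)
obs 5: x=-7/2 → posterior Inverse-Gamma(9/2, 4833/160)
obs 6: x=0 → posterior Inverse-Gamma(5, 4913/160)
obs 7: x=5 → posterior Inverse-Gamma(11/2, 7793/160)
obs 8: x=2 → posterior Inverse-Gamma(6, 8513/160)
obs 9: x=-7/4 → posterior Inverse-Gamma(13/2, 4279/80)
obs 10: x=-5/2 → posterior Inverse-Gamma(7, 4369/80)
obs 11: x=8 → posterior Inverse-Gamma(15/2, 7609/80)
obs 12: x=-7/4 → posterior Inverse-Gamma(8, 15263/160)
obs 13: x=-1/2 → posterior Inverse-Gamma(17/2, 15283/160)
obs 14: x=7/2 → posterior Inverse-Gamma(9, 16903/160)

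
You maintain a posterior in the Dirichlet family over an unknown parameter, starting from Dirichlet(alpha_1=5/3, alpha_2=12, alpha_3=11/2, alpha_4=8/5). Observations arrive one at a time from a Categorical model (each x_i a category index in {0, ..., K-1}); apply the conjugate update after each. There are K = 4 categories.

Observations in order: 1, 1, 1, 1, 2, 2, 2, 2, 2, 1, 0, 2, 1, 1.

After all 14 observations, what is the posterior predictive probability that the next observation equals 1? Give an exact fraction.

570/1043

obs 1: x=1 → posterior Dirichlet(5/3, 13, 11/2, 8/5)
obs 2: x=1 → posterior Dirichlet(5/3, 14, 11/2, 8/5)
obs 3: x=1 → posterior Dirichlet(5/3, 15, 11/2, 8/5)
obs 4: x=1 → posterior Dirichlet(5/3, 16, 11/2, 8/5)
obs 5: x=2 → posterior Dirichlet(5/3, 16, 13/2, 8/5)
obs 6: x=2 → posterior Dirichlet(5/3, 16, 15/2, 8/5)
obs 7: x=2 → posterior Dirichlet(5/3, 16, 17/2, 8/5)
obs 8: x=2 → posterior Dirichlet(5/3, 16, 19/2, 8/5)
obs 9: x=2 → posterior Dirichlet(5/3, 16, 21/2, 8/5)
obs 10: x=1 → posterior Dirichlet(5/3, 17, 21/2, 8/5)
obs 11: x=0 → posterior Dirichlet(8/3, 17, 21/2, 8/5)
obs 12: x=2 → posterior Dirichlet(8/3, 17, 23/2, 8/5)
obs 13: x=1 → posterior Dirichlet(8/3, 18, 23/2, 8/5)
obs 14: x=1 → posterior Dirichlet(8/3, 19, 23/2, 8/5)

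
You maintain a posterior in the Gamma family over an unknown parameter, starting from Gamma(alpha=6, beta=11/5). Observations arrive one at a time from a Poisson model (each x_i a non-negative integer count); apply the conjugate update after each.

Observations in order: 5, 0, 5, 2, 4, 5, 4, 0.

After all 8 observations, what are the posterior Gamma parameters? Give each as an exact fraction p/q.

alpha=31, beta=51/5

obs 1: x=5 → posterior Gamma(11, 16/5)
obs 2: x=0 → posterior Gamma(11, 21/5)
obs 3: x=5 → posterior Gamma(16, 26/5)
obs 4: x=2 → posterior Gamma(18, 31/5)
obs 5: x=4 → posterior Gamma(22, 36/5)
obs 6: x=5 → posterior Gamma(27, 41/5)
obs 7: x=4 → posterior Gamma(31, 46/5)
obs 8: x=0 → posterior Gamma(31, 51/5)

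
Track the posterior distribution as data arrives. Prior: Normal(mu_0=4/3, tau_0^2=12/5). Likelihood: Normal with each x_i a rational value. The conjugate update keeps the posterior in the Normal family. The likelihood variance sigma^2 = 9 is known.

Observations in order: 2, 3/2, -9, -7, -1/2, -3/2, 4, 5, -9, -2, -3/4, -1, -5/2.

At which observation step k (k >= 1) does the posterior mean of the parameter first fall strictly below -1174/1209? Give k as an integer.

k = 6

obs 1: x=2 → posterior Normal(28/19, 36/19)
obs 2: x=3/2 → posterior Normal(34/23, 36/23)
obs 3: x=-9 → posterior Normal(-2/27, 4/3)
obs 4: x=-7 → posterior Normal(-30/31, 36/31)
obs 5: x=-1/2 → posterior Normal(-32/35, 36/35)
obs 6: x=-3/2 → posterior Normal(-38/39, 12/13)
obs 7: x=4 → posterior Normal(-22/43, 36/43)
obs 8: x=5 → posterior Normal(-2/47, 36/47)
obs 9: x=-9 → posterior Normal(-38/51, 12/17)
obs 10: x=-2 → posterior Normal(-46/55, 36/55)
obs 11: x=-3/4 → posterior Normal(-49/59, 36/59)
obs 12: x=-1 → posterior Normal(-53/63, 4/7)
obs 13: x=-5/2 → posterior Normal(-63/67, 36/67)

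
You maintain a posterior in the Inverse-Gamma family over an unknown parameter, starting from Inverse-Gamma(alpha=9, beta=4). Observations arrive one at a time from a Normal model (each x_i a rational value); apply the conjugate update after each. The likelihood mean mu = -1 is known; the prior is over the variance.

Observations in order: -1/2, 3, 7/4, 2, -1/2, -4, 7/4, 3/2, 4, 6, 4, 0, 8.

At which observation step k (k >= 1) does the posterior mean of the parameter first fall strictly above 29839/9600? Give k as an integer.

k = 9

obs 1: x=-1/2 → posterior Inverse-Gamma(19/2, 33/8)
obs 2: x=3 → posterior Inverse-Gamma(10, 97/8)
obs 3: x=7/4 → posterior Inverse-Gamma(21/2, 509/32)
obs 4: x=2 → posterior Inverse-Gamma(11, 653/32)
obs 5: x=-1/2 → posterior Inverse-Gamma(23/2, 657/32)
obs 6: x=-4 → posterior Inverse-Gamma(12, 801/32)
obs 7: x=7/4 → posterior Inverse-Gamma(25/2, 461/16)
obs 8: x=3/2 → posterior Inverse-Gamma(13, 511/16)
obs 9: x=4 → posterior Inverse-Gamma(27/2, 711/16)
obs 10: x=6 → posterior Inverse-Gamma(14, 1103/16)
obs 11: x=4 → posterior Inverse-Gamma(29/2, 1303/16)
obs 12: x=0 → posterior Inverse-Gamma(15, 1311/16)
obs 13: x=8 → posterior Inverse-Gamma(31/2, 1959/16)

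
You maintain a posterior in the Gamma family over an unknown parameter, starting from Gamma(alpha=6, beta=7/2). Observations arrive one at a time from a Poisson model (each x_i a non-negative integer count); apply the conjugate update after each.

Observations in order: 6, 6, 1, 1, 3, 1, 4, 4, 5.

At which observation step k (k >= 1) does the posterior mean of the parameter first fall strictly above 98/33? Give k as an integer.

obs 1: x=6 → posterior Gamma(12, 9/2)
obs 2: x=6 → posterior Gamma(18, 11/2)
obs 3: x=1 → posterior Gamma(19, 13/2)
obs 4: x=1 → posterior Gamma(20, 15/2)
obs 5: x=3 → posterior Gamma(23, 17/2)
obs 6: x=1 → posterior Gamma(24, 19/2)
obs 7: x=4 → posterior Gamma(28, 21/2)
obs 8: x=4 → posterior Gamma(32, 23/2)
obs 9: x=5 → posterior Gamma(37, 25/2)

k = 2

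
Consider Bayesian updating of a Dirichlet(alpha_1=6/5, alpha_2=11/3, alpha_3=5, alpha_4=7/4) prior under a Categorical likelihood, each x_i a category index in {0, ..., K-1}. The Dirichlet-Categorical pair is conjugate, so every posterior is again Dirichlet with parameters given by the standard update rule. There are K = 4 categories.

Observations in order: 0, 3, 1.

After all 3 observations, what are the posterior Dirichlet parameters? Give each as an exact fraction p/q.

obs 1: x=0 → posterior Dirichlet(11/5, 11/3, 5, 7/4)
obs 2: x=3 → posterior Dirichlet(11/5, 11/3, 5, 11/4)
obs 3: x=1 → posterior Dirichlet(11/5, 14/3, 5, 11/4)

alpha_1=11/5, alpha_2=14/3, alpha_3=5, alpha_4=11/4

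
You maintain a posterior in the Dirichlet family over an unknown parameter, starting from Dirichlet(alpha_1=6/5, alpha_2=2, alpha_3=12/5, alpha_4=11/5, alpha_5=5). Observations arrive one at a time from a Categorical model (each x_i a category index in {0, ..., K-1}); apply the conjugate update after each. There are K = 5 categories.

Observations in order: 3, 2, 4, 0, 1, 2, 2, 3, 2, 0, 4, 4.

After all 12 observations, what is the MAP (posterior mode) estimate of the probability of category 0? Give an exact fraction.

1/9

obs 1: x=3 → posterior Dirichlet(6/5, 2, 12/5, 16/5, 5)
obs 2: x=2 → posterior Dirichlet(6/5, 2, 17/5, 16/5, 5)
obs 3: x=4 → posterior Dirichlet(6/5, 2, 17/5, 16/5, 6)
obs 4: x=0 → posterior Dirichlet(11/5, 2, 17/5, 16/5, 6)
obs 5: x=1 → posterior Dirichlet(11/5, 3, 17/5, 16/5, 6)
obs 6: x=2 → posterior Dirichlet(11/5, 3, 22/5, 16/5, 6)
obs 7: x=2 → posterior Dirichlet(11/5, 3, 27/5, 16/5, 6)
obs 8: x=3 → posterior Dirichlet(11/5, 3, 27/5, 21/5, 6)
obs 9: x=2 → posterior Dirichlet(11/5, 3, 32/5, 21/5, 6)
obs 10: x=0 → posterior Dirichlet(16/5, 3, 32/5, 21/5, 6)
obs 11: x=4 → posterior Dirichlet(16/5, 3, 32/5, 21/5, 7)
obs 12: x=4 → posterior Dirichlet(16/5, 3, 32/5, 21/5, 8)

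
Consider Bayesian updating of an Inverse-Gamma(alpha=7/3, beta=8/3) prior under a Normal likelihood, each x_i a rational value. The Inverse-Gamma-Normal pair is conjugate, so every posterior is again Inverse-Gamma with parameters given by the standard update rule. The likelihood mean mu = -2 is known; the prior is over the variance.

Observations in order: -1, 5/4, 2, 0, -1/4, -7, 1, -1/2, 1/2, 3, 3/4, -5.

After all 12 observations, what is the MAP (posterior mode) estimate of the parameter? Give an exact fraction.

obs 1: x=-1 → posterior Inverse-Gamma(17/6, 19/6)
obs 2: x=5/4 → posterior Inverse-Gamma(10/3, 811/96)
obs 3: x=2 → posterior Inverse-Gamma(23/6, 1579/96)
obs 4: x=0 → posterior Inverse-Gamma(13/3, 1771/96)
obs 5: x=-1/4 → posterior Inverse-Gamma(29/6, 959/48)
obs 6: x=-7 → posterior Inverse-Gamma(16/3, 1559/48)
obs 7: x=1 → posterior Inverse-Gamma(35/6, 1775/48)
obs 8: x=-1/2 → posterior Inverse-Gamma(19/3, 1829/48)
obs 9: x=1/2 → posterior Inverse-Gamma(41/6, 1979/48)
obs 10: x=3 → posterior Inverse-Gamma(22/3, 2579/48)
obs 11: x=3/4 → posterior Inverse-Gamma(47/6, 5521/96)
obs 12: x=-5 → posterior Inverse-Gamma(25/3, 5953/96)

5953/896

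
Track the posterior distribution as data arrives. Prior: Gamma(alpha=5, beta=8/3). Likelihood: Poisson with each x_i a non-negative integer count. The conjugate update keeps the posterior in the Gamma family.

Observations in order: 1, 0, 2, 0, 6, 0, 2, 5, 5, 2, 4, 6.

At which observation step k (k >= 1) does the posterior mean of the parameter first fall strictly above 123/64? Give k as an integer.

k = 8

obs 1: x=1 → posterior Gamma(6, 11/3)
obs 2: x=0 → posterior Gamma(6, 14/3)
obs 3: x=2 → posterior Gamma(8, 17/3)
obs 4: x=0 → posterior Gamma(8, 20/3)
obs 5: x=6 → posterior Gamma(14, 23/3)
obs 6: x=0 → posterior Gamma(14, 26/3)
obs 7: x=2 → posterior Gamma(16, 29/3)
obs 8: x=5 → posterior Gamma(21, 32/3)
obs 9: x=5 → posterior Gamma(26, 35/3)
obs 10: x=2 → posterior Gamma(28, 38/3)
obs 11: x=4 → posterior Gamma(32, 41/3)
obs 12: x=6 → posterior Gamma(38, 44/3)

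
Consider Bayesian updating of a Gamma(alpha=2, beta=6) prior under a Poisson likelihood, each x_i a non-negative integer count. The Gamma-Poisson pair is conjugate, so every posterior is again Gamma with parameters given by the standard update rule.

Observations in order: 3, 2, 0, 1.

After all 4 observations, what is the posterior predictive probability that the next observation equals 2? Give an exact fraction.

obs 1: x=3 → posterior Gamma(5, 7)
obs 2: x=2 → posterior Gamma(7, 8)
obs 3: x=0 → posterior Gamma(7, 9)
obs 4: x=1 → posterior Gamma(8, 10)

3600000000/25937424601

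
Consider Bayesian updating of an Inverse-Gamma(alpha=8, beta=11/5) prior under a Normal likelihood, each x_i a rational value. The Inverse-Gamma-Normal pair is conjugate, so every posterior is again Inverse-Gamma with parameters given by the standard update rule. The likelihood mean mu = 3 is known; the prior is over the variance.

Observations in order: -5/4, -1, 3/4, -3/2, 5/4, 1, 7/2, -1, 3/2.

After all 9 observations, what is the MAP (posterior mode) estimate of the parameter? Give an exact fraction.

obs 1: x=-5/4 → posterior Inverse-Gamma(17/2, 1797/160)
obs 2: x=-1 → posterior Inverse-Gamma(9, 3077/160)
obs 3: x=3/4 → posterior Inverse-Gamma(19/2, 1741/80)
obs 4: x=-3/2 → posterior Inverse-Gamma(10, 2551/80)
obs 5: x=5/4 → posterior Inverse-Gamma(21/2, 5347/160)
obs 6: x=1 → posterior Inverse-Gamma(11, 5667/160)
obs 7: x=7/2 → posterior Inverse-Gamma(23/2, 5687/160)
obs 8: x=-1 → posterior Inverse-Gamma(12, 6967/160)
obs 9: x=3/2 → posterior Inverse-Gamma(25/2, 7147/160)

7147/2160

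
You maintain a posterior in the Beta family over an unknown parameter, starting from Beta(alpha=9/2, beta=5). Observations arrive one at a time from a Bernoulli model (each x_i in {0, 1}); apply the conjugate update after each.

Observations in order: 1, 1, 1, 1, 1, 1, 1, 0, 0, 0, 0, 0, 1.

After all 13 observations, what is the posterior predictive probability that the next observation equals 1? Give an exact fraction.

obs 1: x=1 → posterior Beta(11/2, 5)
obs 2: x=1 → posterior Beta(13/2, 5)
obs 3: x=1 → posterior Beta(15/2, 5)
obs 4: x=1 → posterior Beta(17/2, 5)
obs 5: x=1 → posterior Beta(19/2, 5)
obs 6: x=1 → posterior Beta(21/2, 5)
obs 7: x=1 → posterior Beta(23/2, 5)
obs 8: x=0 → posterior Beta(23/2, 6)
obs 9: x=0 → posterior Beta(23/2, 7)
obs 10: x=0 → posterior Beta(23/2, 8)
obs 11: x=0 → posterior Beta(23/2, 9)
obs 12: x=0 → posterior Beta(23/2, 10)
obs 13: x=1 → posterior Beta(25/2, 10)

5/9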